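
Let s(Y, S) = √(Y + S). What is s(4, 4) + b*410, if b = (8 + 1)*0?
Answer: 2*√2 ≈ 2.8284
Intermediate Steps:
s(Y, S) = √(S + Y)
b = 0 (b = 9*0 = 0)
s(4, 4) + b*410 = √(4 + 4) + 0*410 = √8 + 0 = 2*√2 + 0 = 2*√2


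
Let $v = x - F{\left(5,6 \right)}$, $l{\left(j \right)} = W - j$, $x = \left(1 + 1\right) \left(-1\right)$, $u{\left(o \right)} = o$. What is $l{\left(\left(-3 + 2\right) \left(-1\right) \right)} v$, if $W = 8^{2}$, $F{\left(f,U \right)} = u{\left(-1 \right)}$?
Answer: $-63$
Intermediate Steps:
$F{\left(f,U \right)} = -1$
$W = 64$
$x = -2$ ($x = 2 \left(-1\right) = -2$)
$l{\left(j \right)} = 64 - j$
$v = -1$ ($v = -2 - -1 = -2 + 1 = -1$)
$l{\left(\left(-3 + 2\right) \left(-1\right) \right)} v = \left(64 - \left(-3 + 2\right) \left(-1\right)\right) \left(-1\right) = \left(64 - \left(-1\right) \left(-1\right)\right) \left(-1\right) = \left(64 - 1\right) \left(-1\right) = 63 \left(-1\right) = -63$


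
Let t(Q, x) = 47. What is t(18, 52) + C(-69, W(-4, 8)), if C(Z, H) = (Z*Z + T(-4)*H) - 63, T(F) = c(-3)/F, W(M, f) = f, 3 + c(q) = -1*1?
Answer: 4753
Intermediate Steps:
c(q) = -4 (c(q) = -3 - 1*1 = -3 - 1 = -4)
T(F) = -4/F
C(Z, H) = -63 + H + Z² (C(Z, H) = (Z*Z + (-4/(-4))*H) - 63 = (Z² + (-4*(-¼))*H) - 63 = (Z² + 1*H) - 63 = (Z² + H) - 63 = (H + Z²) - 63 = -63 + H + Z²)
t(18, 52) + C(-69, W(-4, 8)) = 47 + (-63 + 8 + (-69)²) = 47 + (-63 + 8 + 4761) = 47 + 4706 = 4753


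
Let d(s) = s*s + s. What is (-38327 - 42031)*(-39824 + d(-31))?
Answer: 3125444052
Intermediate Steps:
d(s) = s + s**2 (d(s) = s**2 + s = s + s**2)
(-38327 - 42031)*(-39824 + d(-31)) = (-38327 - 42031)*(-39824 - 31*(1 - 31)) = -80358*(-39824 - 31*(-30)) = -80358*(-39824 + 930) = -80358*(-38894) = 3125444052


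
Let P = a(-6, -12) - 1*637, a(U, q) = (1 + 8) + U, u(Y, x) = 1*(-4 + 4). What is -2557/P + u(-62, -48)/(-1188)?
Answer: 2557/634 ≈ 4.0331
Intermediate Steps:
u(Y, x) = 0 (u(Y, x) = 1*0 = 0)
a(U, q) = 9 + U
P = -634 (P = (9 - 6) - 1*637 = 3 - 637 = -634)
-2557/P + u(-62, -48)/(-1188) = -2557/(-634) + 0/(-1188) = -2557*(-1/634) + 0*(-1/1188) = 2557/634 + 0 = 2557/634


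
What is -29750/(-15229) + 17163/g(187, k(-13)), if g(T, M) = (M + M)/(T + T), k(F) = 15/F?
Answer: -211800991229/76145 ≈ -2.7815e+6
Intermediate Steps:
g(T, M) = M/T (g(T, M) = (2*M)/((2*T)) = (2*M)*(1/(2*T)) = M/T)
-29750/(-15229) + 17163/g(187, k(-13)) = -29750/(-15229) + 17163/(((15/(-13))/187)) = -29750*(-1/15229) + 17163/(((15*(-1/13))*(1/187))) = 29750/15229 + 17163/((-15/13*1/187)) = 29750/15229 + 17163/(-15/2431) = 29750/15229 + 17163*(-2431/15) = 29750/15229 - 13907751/5 = -211800991229/76145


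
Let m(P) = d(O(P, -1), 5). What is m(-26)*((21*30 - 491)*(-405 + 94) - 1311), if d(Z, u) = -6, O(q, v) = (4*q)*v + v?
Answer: 267240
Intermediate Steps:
O(q, v) = v + 4*q*v (O(q, v) = 4*q*v + v = v + 4*q*v)
m(P) = -6
m(-26)*((21*30 - 491)*(-405 + 94) - 1311) = -6*((21*30 - 491)*(-405 + 94) - 1311) = -6*((630 - 491)*(-311) - 1311) = -6*(139*(-311) - 1311) = -6*(-43229 - 1311) = -6*(-44540) = 267240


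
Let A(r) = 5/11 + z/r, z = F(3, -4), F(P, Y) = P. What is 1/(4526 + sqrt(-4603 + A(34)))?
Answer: 1692724/7662990143 - I*sqrt(643773306)/7662990143 ≈ 0.0002209 - 3.3111e-6*I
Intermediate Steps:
z = 3
A(r) = 5/11 + 3/r
1/(4526 + sqrt(-4603 + A(34))) = 1/(4526 + sqrt(-4603 + (5/11 + 3/34))) = 1/(4526 + sqrt(-4603 + 203/374)) = 1/(4526 + sqrt(-1721319/374)) = 1/(4526 + I*sqrt(643773306)/374)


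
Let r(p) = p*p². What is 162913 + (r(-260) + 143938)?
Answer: -17269149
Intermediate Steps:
r(p) = p³
162913 + (r(-260) + 143938) = 162913 + ((-260)³ + 143938) = 162913 + (-17576000 + 143938) = 162913 - 17432062 = -17269149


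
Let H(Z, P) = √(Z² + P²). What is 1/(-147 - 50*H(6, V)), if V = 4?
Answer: 147/108391 - 100*√13/108391 ≈ -0.0019702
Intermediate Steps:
H(Z, P) = √(P² + Z²)
1/(-147 - 50*H(6, V)) = 1/(-147 - 50*√(4² + 6²)) = 1/(-147 - 50*√(16 + 36)) = 1/(-147 - 100*√13)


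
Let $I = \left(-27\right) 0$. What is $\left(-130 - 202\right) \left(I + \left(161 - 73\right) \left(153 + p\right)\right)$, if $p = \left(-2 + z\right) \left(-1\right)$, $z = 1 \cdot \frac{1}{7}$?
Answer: $- \frac{31670144}{7} \approx -4.5243 \cdot 10^{6}$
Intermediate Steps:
$z = \frac{1}{7}$ ($z = 1 \cdot \frac{1}{7} = \frac{1}{7} \approx 0.14286$)
$p = \frac{13}{7}$ ($p = \left(-2 + \frac{1}{7}\right) \left(-1\right) = \left(- \frac{13}{7}\right) \left(-1\right) = \frac{13}{7} \approx 1.8571$)
$I = 0$
$\left(-130 - 202\right) \left(I + \left(161 - 73\right) \left(153 + p\right)\right) = \left(-130 - 202\right) \left(0 + \left(161 - 73\right) \left(153 + \frac{13}{7}\right)\right) = \left(-130 - 202\right) \left(0 + 88 \cdot \frac{1084}{7}\right) = - 332 \left(0 + \frac{95392}{7}\right) = \left(-332\right) \frac{95392}{7} = - \frac{31670144}{7}$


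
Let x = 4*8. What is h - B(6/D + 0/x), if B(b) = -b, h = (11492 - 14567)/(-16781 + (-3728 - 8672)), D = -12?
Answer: -7677/19454 ≈ -0.39462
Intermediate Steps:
x = 32
h = 1025/9727 (h = -3075/(-16781 - 12400) = -3075/(-29181) = -3075*(-1/29181) = 1025/9727 ≈ 0.10538)
h - B(6/D + 0/x) = 1025/9727 - (-1)*(6/(-12) + 0/32) = 1025/9727 - (-1)*(6*(-1/12) + 0*(1/32)) = 1025/9727 - (-1)*(-1/2 + 0) = 1025/9727 - (-1)*(-1)/2 = 1025/9727 - 1*1/2 = 1025/9727 - 1/2 = -7677/19454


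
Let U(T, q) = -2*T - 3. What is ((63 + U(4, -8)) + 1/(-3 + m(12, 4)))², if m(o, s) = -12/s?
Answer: 96721/36 ≈ 2686.7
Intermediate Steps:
U(T, q) = -3 - 2*T
((63 + U(4, -8)) + 1/(-3 + m(12, 4)))² = ((63 + (-3 - 2*4)) + 1/(-3 - 12/4))² = ((63 + (-3 - 8)) + 1/(-3 - 12*¼))² = ((63 - 11) + 1/(-3 - 3))² = (52 + 1/(-6))² = (52 - ⅙)² = (311/6)² = 96721/36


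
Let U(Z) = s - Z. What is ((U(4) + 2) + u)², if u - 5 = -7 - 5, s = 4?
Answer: 25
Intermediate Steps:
U(Z) = 4 - Z
u = -7 (u = 5 + (-7 - 5) = 5 - 12 = -7)
((U(4) + 2) + u)² = (((4 - 1*4) + 2) - 7)² = (((4 - 4) + 2) - 7)² = ((0 + 2) - 7)² = (2 - 7)² = (-5)² = 25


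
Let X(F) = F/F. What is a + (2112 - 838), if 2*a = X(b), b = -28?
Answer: 2549/2 ≈ 1274.5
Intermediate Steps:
X(F) = 1
a = 1/2 (a = (1/2)*1 = 1/2 ≈ 0.50000)
a + (2112 - 838) = 1/2 + (2112 - 838) = 1/2 + 1274 = 2549/2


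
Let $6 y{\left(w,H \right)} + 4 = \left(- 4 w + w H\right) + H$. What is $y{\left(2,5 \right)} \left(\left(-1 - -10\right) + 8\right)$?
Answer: $\frac{17}{2} \approx 8.5$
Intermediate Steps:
$y{\left(w,H \right)} = - \frac{2}{3} - \frac{2 w}{3} + \frac{H}{6} + \frac{H w}{6}$ ($y{\left(w,H \right)} = - \frac{2}{3} + \frac{\left(- 4 w + w H\right) + H}{6} = - \frac{2}{3} + \frac{\left(- 4 w + H w\right) + H}{6} = - \frac{2}{3} + \frac{H - 4 w + H w}{6} = - \frac{2}{3} + \left(- \frac{2 w}{3} + \frac{H}{6} + \frac{H w}{6}\right) = - \frac{2}{3} - \frac{2 w}{3} + \frac{H}{6} + \frac{H w}{6}$)
$y{\left(2,5 \right)} \left(\left(-1 - -10\right) + 8\right) = \left(- \frac{2}{3} - \frac{4}{3} + \frac{1}{6} \cdot 5 + \frac{1}{6} \cdot 5 \cdot 2\right) \left(\left(-1 - -10\right) + 8\right) = \left(- \frac{2}{3} - \frac{4}{3} + \frac{5}{6} + \frac{5}{3}\right) \left(\left(-1 + 10\right) + 8\right) = \frac{9 + 8}{2} = \frac{1}{2} \cdot 17 = \frac{17}{2}$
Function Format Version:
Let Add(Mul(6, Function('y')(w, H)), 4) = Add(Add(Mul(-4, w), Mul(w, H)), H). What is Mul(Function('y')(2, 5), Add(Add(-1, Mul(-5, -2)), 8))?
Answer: Rational(17, 2) ≈ 8.5000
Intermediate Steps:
Function('y')(w, H) = Add(Rational(-2, 3), Mul(Rational(-2, 3), w), Mul(Rational(1, 6), H), Mul(Rational(1, 6), H, w)) (Function('y')(w, H) = Add(Rational(-2, 3), Mul(Rational(1, 6), Add(Add(Mul(-4, w), Mul(w, H)), H))) = Add(Rational(-2, 3), Mul(Rational(1, 6), Add(Add(Mul(-4, w), Mul(H, w)), H))) = Add(Rational(-2, 3), Mul(Rational(1, 6), Add(H, Mul(-4, w), Mul(H, w)))) = Add(Rational(-2, 3), Add(Mul(Rational(-2, 3), w), Mul(Rational(1, 6), H), Mul(Rational(1, 6), H, w))) = Add(Rational(-2, 3), Mul(Rational(-2, 3), w), Mul(Rational(1, 6), H), Mul(Rational(1, 6), H, w)))
Mul(Function('y')(2, 5), Add(Add(-1, Mul(-5, -2)), 8)) = Mul(Add(Rational(-2, 3), Mul(Rational(-2, 3), 2), Mul(Rational(1, 6), 5), Mul(Rational(1, 6), 5, 2)), Add(Add(-1, Mul(-5, -2)), 8)) = Mul(Add(Rational(-2, 3), Rational(-4, 3), Rational(5, 6), Rational(5, 3)), Add(Add(-1, 10), 8)) = Mul(Rational(1, 2), Add(9, 8)) = Mul(Rational(1, 2), 17) = Rational(17, 2)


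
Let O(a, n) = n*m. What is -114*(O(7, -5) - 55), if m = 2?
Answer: 7410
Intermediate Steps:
O(a, n) = 2*n (O(a, n) = n*2 = 2*n)
-114*(O(7, -5) - 55) = -114*(2*(-5) - 55) = -114*(-10 - 55) = -114*(-65) = 7410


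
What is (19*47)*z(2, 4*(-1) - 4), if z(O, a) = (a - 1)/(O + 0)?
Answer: -8037/2 ≈ -4018.5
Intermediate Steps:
z(O, a) = (-1 + a)/O
(19*47)*z(2, 4*(-1) - 4) = (19*47)*((-1 + (4*(-1) - 4))/2) = 893*((-1 + (-4 - 4))/2) = 893*((-1 - 8)/2) = 893*((½)*(-9)) = 893*(-9/2) = -8037/2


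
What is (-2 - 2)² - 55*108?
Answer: -5924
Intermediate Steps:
(-2 - 2)² - 55*108 = (-4)² - 5940 = 16 - 5940 = -5924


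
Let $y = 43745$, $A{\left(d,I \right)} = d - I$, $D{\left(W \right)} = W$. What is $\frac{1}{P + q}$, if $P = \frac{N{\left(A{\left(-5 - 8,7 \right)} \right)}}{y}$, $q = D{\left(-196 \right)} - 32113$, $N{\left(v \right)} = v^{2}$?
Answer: $- \frac{8749}{282671361} \approx -3.0951 \cdot 10^{-5}$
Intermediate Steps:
$q = -32309$ ($q = -196 - 32113 = -32309$)
$P = \frac{80}{8749}$ ($P = \frac{\left(\left(-5 - 8\right) - 7\right)^{2}}{43745} = \left(-13 - 7\right)^{2} \cdot \frac{1}{43745} = \left(-20\right)^{2} \cdot \frac{1}{43745} = 400 \cdot \frac{1}{43745} = \frac{80}{8749} \approx 0.0091439$)
$\frac{1}{P + q} = \frac{1}{\frac{80}{8749} - 32309} = \frac{1}{- \frac{282671361}{8749}} = - \frac{8749}{282671361}$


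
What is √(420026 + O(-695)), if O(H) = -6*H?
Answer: 2*√106049 ≈ 651.30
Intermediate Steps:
√(420026 + O(-695)) = √(420026 - 6*(-695)) = √(420026 + 4170) = √424196 = 2*√106049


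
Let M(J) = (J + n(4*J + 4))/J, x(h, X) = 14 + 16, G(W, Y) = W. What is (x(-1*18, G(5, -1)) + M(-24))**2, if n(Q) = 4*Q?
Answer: 19321/9 ≈ 2146.8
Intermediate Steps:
x(h, X) = 30
M(J) = (16 + 17*J)/J (M(J) = (J + 4*(4*J + 4))/J = (J + 4*(4 + 4*J))/J = (J + (16 + 16*J))/J = (16 + 17*J)/J)
(x(-1*18, G(5, -1)) + M(-24))**2 = (30 + (17 + 16/(-24)))**2 = (30 + (17 + 16*(-1/24)))**2 = (30 + (17 - 2/3))**2 = (30 + 49/3)**2 = (139/3)**2 = 19321/9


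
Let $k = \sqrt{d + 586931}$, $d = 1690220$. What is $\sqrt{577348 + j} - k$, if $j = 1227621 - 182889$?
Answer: $- \sqrt{2277151} + 8 \sqrt{25345} \approx -235.41$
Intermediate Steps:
$j = 1044732$ ($j = 1227621 - 182889 = 1044732$)
$k = \sqrt{2277151}$ ($k = \sqrt{1690220 + 586931} = \sqrt{2277151} \approx 1509.0$)
$\sqrt{577348 + j} - k = \sqrt{577348 + 1044732} - \sqrt{2277151} = \sqrt{1622080} - \sqrt{2277151} = 8 \sqrt{25345} - \sqrt{2277151} = - \sqrt{2277151} + 8 \sqrt{25345}$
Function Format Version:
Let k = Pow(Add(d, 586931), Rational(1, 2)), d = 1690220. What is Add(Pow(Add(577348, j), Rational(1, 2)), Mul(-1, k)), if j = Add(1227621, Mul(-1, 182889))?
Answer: Add(Mul(-1, Pow(2277151, Rational(1, 2))), Mul(8, Pow(25345, Rational(1, 2)))) ≈ -235.41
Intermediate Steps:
j = 1044732 (j = Add(1227621, -182889) = 1044732)
k = Pow(2277151, Rational(1, 2)) (k = Pow(Add(1690220, 586931), Rational(1, 2)) = Pow(2277151, Rational(1, 2)) ≈ 1509.0)
Add(Pow(Add(577348, j), Rational(1, 2)), Mul(-1, k)) = Add(Pow(Add(577348, 1044732), Rational(1, 2)), Mul(-1, Pow(2277151, Rational(1, 2)))) = Add(Pow(1622080, Rational(1, 2)), Mul(-1, Pow(2277151, Rational(1, 2)))) = Add(Mul(8, Pow(25345, Rational(1, 2))), Mul(-1, Pow(2277151, Rational(1, 2)))) = Add(Mul(-1, Pow(2277151, Rational(1, 2))), Mul(8, Pow(25345, Rational(1, 2))))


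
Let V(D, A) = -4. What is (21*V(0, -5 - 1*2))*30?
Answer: -2520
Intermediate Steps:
(21*V(0, -5 - 1*2))*30 = (21*(-4))*30 = -84*30 = -2520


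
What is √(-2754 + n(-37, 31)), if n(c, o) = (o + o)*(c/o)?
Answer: 2*I*√707 ≈ 53.179*I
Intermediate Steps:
n(c, o) = 2*c (n(c, o) = (2*o)*(c/o) = 2*c)
√(-2754 + n(-37, 31)) = √(-2754 + 2*(-37)) = √(-2754 - 74) = √(-2828) = 2*I*√707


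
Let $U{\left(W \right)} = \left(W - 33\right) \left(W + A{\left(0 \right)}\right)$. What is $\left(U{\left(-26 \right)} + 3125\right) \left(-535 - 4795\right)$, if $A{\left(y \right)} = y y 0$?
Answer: $-24832470$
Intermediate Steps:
$A{\left(y \right)} = 0$ ($A{\left(y \right)} = y^{2} \cdot 0 = 0$)
$U{\left(W \right)} = W \left(-33 + W\right)$ ($U{\left(W \right)} = \left(W - 33\right) \left(W + 0\right) = \left(-33 + W\right) W = W \left(-33 + W\right)$)
$\left(U{\left(-26 \right)} + 3125\right) \left(-535 - 4795\right) = \left(- 26 \left(-33 - 26\right) + 3125\right) \left(-535 - 4795\right) = \left(\left(-26\right) \left(-59\right) + 3125\right) \left(-5330\right) = \left(1534 + 3125\right) \left(-5330\right) = 4659 \left(-5330\right) = -24832470$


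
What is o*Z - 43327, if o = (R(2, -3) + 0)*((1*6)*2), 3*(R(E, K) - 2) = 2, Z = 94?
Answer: -40319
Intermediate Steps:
R(E, K) = 8/3 (R(E, K) = 2 + (⅓)*2 = 2 + ⅔ = 8/3)
o = 32 (o = (8/3 + 0)*((1*6)*2) = 8*(6*2)/3 = (8/3)*12 = 32)
o*Z - 43327 = 32*94 - 43327 = 3008 - 43327 = -40319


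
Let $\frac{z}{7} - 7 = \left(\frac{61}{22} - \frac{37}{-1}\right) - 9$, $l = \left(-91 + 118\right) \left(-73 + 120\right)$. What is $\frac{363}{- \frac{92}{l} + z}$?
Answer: $\frac{10134234}{7379749} \approx 1.3732$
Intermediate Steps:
$l = 1269$ ($l = 27 \cdot 47 = 1269$)
$z = \frac{5817}{22}$ ($z = 49 + 7 \left(\left(\frac{61}{22} - \frac{37}{-1}\right) - 9\right) = 49 + 7 \left(\left(61 \cdot \frac{1}{22} - -37\right) - 9\right) = 49 + 7 \left(\left(\frac{61}{22} + 37\right) - 9\right) = 49 + 7 \left(\frac{875}{22} - 9\right) = 49 + 7 \cdot \frac{677}{22} = 49 + \frac{4739}{22} = \frac{5817}{22} \approx 264.41$)
$\frac{363}{- \frac{92}{l} + z} = \frac{363}{- \frac{92}{1269} + \frac{5817}{22}} = \frac{363}{\frac{7379749}{27918}} = 363 \cdot \frac{27918}{7379749} = \frac{10134234}{7379749}$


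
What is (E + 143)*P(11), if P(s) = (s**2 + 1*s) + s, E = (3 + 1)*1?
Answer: 21021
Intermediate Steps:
E = 4 (E = 4*1 = 4)
P(s) = s**2 + 2*s (P(s) = (s**2 + s) + s = (s + s**2) + s = s**2 + 2*s)
(E + 143)*P(11) = (4 + 143)*(11*(2 + 11)) = 147*(11*13) = 147*143 = 21021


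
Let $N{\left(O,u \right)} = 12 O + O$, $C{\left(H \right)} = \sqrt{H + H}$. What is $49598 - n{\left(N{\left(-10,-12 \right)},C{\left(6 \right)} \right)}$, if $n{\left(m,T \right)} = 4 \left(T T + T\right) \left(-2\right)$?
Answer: $49694 + 16 \sqrt{3} \approx 49722.0$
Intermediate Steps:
$C{\left(H \right)} = \sqrt{2} \sqrt{H}$ ($C{\left(H \right)} = \sqrt{2 H} = \sqrt{2} \sqrt{H}$)
$N{\left(O,u \right)} = 13 O$
$n{\left(m,T \right)} = - 8 T - 8 T^{2}$ ($n{\left(m,T \right)} = 4 \left(T^{2} + T\right) \left(-2\right) = 4 \left(T + T^{2}\right) \left(-2\right) = \left(4 T + 4 T^{2}\right) \left(-2\right) = - 8 T - 8 T^{2}$)
$49598 - n{\left(N{\left(-10,-12 \right)},C{\left(6 \right)} \right)} = 49598 - - 8 \sqrt{2} \sqrt{6} \left(1 + \sqrt{2} \sqrt{6}\right) = 49598 - - 8 \cdot 2 \sqrt{3} \left(1 + 2 \sqrt{3}\right) = 49598 - - 16 \sqrt{3} \left(1 + 2 \sqrt{3}\right) = 49598 + 16 \sqrt{3} \left(1 + 2 \sqrt{3}\right)$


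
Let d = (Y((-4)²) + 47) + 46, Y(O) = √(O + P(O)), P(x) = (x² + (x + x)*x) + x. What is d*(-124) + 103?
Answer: -11429 - 2480*√2 ≈ -14936.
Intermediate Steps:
P(x) = x + 3*x² (P(x) = (x² + (2*x)*x) + x = (x² + 2*x²) + x = 3*x² + x = x + 3*x²)
Y(O) = √(O + O*(1 + 3*O))
d = 93 + 20*√2 (d = (√((-4)²*(2 + 3*(-4)²)) + 47) + 46 = (√(16*(2 + 3*16)) + 47) + 46 = (√(16*(2 + 48)) + 47) + 46 = (√(16*50) + 47) + 46 = (√800 + 47) + 46 = (20*√2 + 47) + 46 = (47 + 20*√2) + 46 = 93 + 20*√2 ≈ 121.28)
d*(-124) + 103 = (93 + 20*√2)*(-124) + 103 = (-11532 - 2480*√2) + 103 = -11429 - 2480*√2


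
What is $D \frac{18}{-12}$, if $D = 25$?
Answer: $- \frac{75}{2} \approx -37.5$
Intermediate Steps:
$D \frac{18}{-12} = 25 \frac{18}{-12} = 25 \cdot 18 \left(- \frac{1}{12}\right) = 25 \left(- \frac{3}{2}\right) = - \frac{75}{2}$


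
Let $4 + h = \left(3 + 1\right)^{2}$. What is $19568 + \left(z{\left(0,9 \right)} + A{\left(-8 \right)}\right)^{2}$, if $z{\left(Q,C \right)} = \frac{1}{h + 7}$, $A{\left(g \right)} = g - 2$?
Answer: $\frac{7099769}{361} \approx 19667.0$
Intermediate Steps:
$A{\left(g \right)} = -2 + g$
$h = 12$ ($h = -4 + \left(3 + 1\right)^{2} = -4 + 4^{2} = -4 + 16 = 12$)
$z{\left(Q,C \right)} = \frac{1}{19}$ ($z{\left(Q,C \right)} = \frac{1}{12 + 7} = \frac{1}{19}$)
$19568 + \left(z{\left(0,9 \right)} + A{\left(-8 \right)}\right)^{2} = 19568 + \left(\frac{1}{19} - 10\right)^{2} = 19568 + \left(- \frac{189}{19}\right)^{2} = 19568 + \frac{35721}{361} = \frac{7099769}{361}$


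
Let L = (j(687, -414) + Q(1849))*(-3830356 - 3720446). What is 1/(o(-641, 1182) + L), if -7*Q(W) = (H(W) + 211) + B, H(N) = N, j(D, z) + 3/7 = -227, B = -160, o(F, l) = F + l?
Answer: 1/3766772053 ≈ 2.6548e-10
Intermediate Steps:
j(D, z) = -1592/7 (j(D, z) = -3/7 - 227 = -1592/7)
Q(W) = -51/7 - W/7 (Q(W) = -((W + 211) - 160)/7 = -((211 + W) - 160)/7 = -(51 + W)/7 = -51/7 - W/7)
L = 3766771512 (L = (-1592/7 + (-51/7 - ⅐*1849))*(-3830356 - 3720446) = (-1592/7 + (-51/7 - 1849/7))*(-7550802) = (-1592/7 - 1900/7)*(-7550802) = -3492/7*(-7550802) = 3766771512)
1/(o(-641, 1182) + L) = 1/((-641 + 1182) + 3766771512) = 1/(541 + 3766771512) = 1/3766772053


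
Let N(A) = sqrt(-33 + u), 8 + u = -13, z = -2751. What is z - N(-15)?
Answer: -2751 - 3*I*sqrt(6) ≈ -2751.0 - 7.3485*I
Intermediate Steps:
u = -21 (u = -8 - 13 = -21)
N(A) = 3*I*sqrt(6) (N(A) = sqrt(-33 - 21) = sqrt(-54) = 3*I*sqrt(6))
z - N(-15) = -2751 - 3*I*sqrt(6)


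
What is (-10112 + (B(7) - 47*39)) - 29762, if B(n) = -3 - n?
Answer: -41717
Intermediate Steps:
(-10112 + (B(7) - 47*39)) - 29762 = (-10112 + ((-3 - 1*7) - 47*39)) - 29762 = (-10112 + ((-3 - 7) - 1833)) - 29762 = (-10112 + (-10 - 1833)) - 29762 = (-10112 - 1843) - 29762 = -11955 - 29762 = -41717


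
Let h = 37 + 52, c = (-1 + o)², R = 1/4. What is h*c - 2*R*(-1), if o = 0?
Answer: 179/2 ≈ 89.500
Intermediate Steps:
R = ¼ (R = 1*(¼) = ¼ ≈ 0.25000)
c = 1 (c = (-1 + 0)² = (-1)² = 1)
h = 89
h*c - 2*R*(-1) = 89*1 - 2*¼*(-1) = 89 - ½*(-1) = 89 + ½ = 179/2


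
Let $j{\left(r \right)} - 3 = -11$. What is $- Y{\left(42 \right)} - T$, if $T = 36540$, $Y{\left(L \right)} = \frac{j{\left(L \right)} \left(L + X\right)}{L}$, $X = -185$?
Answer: $- \frac{767912}{21} \approx -36567.0$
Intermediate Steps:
$j{\left(r \right)} = -8$ ($j{\left(r \right)} = 3 - 11 = -8$)
$Y{\left(L \right)} = \frac{1480 - 8 L}{L}$ ($Y{\left(L \right)} = \frac{\left(-8\right) \left(L - 185\right)}{L} = \frac{\left(-8\right) \left(-185 + L\right)}{L} = \frac{1480 - 8 L}{L}$)
$- Y{\left(42 \right)} - T = - (-8 + \frac{1480}{42}) - 36540 = - (-8 + 1480 \cdot \frac{1}{42}) - 36540 = - (-8 + \frac{740}{21}) - 36540 = \left(-1\right) \frac{572}{21} - 36540 = - \frac{572}{21} - 36540 = - \frac{767912}{21}$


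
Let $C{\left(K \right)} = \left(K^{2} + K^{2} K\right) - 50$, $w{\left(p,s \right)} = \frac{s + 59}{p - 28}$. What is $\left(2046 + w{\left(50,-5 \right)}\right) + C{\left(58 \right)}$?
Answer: $\frac{2205219}{11} \approx 2.0047 \cdot 10^{5}$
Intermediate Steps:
$w{\left(p,s \right)} = \frac{59 + s}{-28 + p}$
$C{\left(K \right)} = -50 + K^{2} + K^{3}$ ($C{\left(K \right)} = \left(K^{2} + K^{3}\right) - 50 = -50 + K^{2} + K^{3}$)
$\left(2046 + w{\left(50,-5 \right)}\right) + C{\left(58 \right)} = \left(2046 + \frac{59 - 5}{-28 + 50}\right) + \left(-50 + 58^{2} + 58^{3}\right) = \left(2046 + \frac{1}{22} \cdot 54\right) + \left(-50 + 3364 + 195112\right) = \left(2046 + \frac{1}{22} \cdot 54\right) + 198426 = \left(2046 + \frac{27}{11}\right) + 198426 = \frac{22533}{11} + 198426 = \frac{2205219}{11}$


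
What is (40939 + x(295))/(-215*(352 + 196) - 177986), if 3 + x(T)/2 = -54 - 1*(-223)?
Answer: -13757/98602 ≈ -0.13952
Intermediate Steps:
x(T) = 332 (x(T) = -6 + 2*(-54 - 1*(-223)) = -6 + 2*(-54 + 223) = -6 + 2*169 = -6 + 338 = 332)
(40939 + x(295))/(-215*(352 + 196) - 177986) = (40939 + 332)/(-215*(352 + 196) - 177986) = 41271/(-215*548 - 177986) = 41271/(-117820 - 177986) = 41271/(-295806) = 41271*(-1/295806) = -13757/98602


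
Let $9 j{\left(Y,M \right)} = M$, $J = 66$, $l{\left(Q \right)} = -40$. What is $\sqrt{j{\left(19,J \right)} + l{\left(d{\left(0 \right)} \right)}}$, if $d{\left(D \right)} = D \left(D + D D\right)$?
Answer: $\frac{7 i \sqrt{6}}{3} \approx 5.7155 i$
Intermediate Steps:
$d{\left(D \right)} = D \left(D + D^{2}\right)$
$j{\left(Y,M \right)} = \frac{M}{9}$
$\sqrt{j{\left(19,J \right)} + l{\left(d{\left(0 \right)} \right)}} = \sqrt{\frac{1}{9} \cdot 66 - 40} = \sqrt{\frac{22}{3} - 40} = \sqrt{- \frac{98}{3}} = \frac{7 i \sqrt{6}}{3}$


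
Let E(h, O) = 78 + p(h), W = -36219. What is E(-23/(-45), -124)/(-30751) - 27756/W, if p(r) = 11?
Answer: 283433755/371256823 ≈ 0.76344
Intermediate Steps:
E(h, O) = 89 (E(h, O) = 78 + 11 = 89)
E(-23/(-45), -124)/(-30751) - 27756/W = 89/(-30751) - 27756/(-36219) = 89*(-1/30751) - 27756*(-1/36219) = -89/30751 + 9252/12073 = 283433755/371256823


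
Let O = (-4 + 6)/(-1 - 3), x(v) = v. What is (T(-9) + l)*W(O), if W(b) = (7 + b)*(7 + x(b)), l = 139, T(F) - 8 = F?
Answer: 11661/2 ≈ 5830.5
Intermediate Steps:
T(F) = 8 + F
O = -1/2 (O = 2/(-4) = 2*(-1/4) = -1/2 ≈ -0.50000)
W(b) = (7 + b)**2 (W(b) = (7 + b)*(7 + b) = (7 + b)**2)
(T(-9) + l)*W(O) = ((8 - 9) + 139)*(49 + (-1/2)**2 + 14*(-1/2)) = (-1 + 139)*(49 + 1/4 - 7) = 138*(169/4) = 11661/2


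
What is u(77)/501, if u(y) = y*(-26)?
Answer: -2002/501 ≈ -3.9960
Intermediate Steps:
u(y) = -26*y
u(77)/501 = -26*77/501 = -2002*1/501 = -2002/501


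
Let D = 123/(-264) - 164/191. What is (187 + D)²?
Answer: 9739598613889/282508864 ≈ 34475.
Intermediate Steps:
D = -22263/16808 (D = 123*(-1/264) - 164*1/191 = -41/88 - 164/191 = -22263/16808 ≈ -1.3245)
(187 + D)² = (187 - 22263/16808)² = (3120833/16808)² = 9739598613889/282508864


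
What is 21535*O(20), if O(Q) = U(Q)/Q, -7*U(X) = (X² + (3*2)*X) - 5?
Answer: -2218105/28 ≈ -79218.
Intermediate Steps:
U(X) = 5/7 - 6*X/7 - X²/7 (U(X) = -((X² + (3*2)*X) - 5)/7 = -((X² + 6*X) - 5)/7 = -(-5 + X² + 6*X)/7 = 5/7 - 6*X/7 - X²/7)
O(Q) = (5/7 - 6*Q/7 - Q²/7)/Q
21535*O(20) = 21535*((⅐)*(5 - 1*20² - 6*20)/20) = 21535*((⅐)*(1/20)*(5 - 1*400 - 120)) = 21535*((⅐)*(1/20)*(5 - 400 - 120)) = 21535*((⅐)*(1/20)*(-515)) = 21535*(-103/28) = -2218105/28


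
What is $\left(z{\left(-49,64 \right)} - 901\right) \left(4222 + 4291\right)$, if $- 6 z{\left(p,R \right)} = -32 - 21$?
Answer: $- \frac{45570089}{6} \approx -7.595 \cdot 10^{6}$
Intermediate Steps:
$z{\left(p,R \right)} = \frac{53}{6}$ ($z{\left(p,R \right)} = - \frac{-32 - 21}{6} = \left(- \frac{1}{6}\right) \left(-53\right) = \frac{53}{6}$)
$\left(z{\left(-49,64 \right)} - 901\right) \left(4222 + 4291\right) = \left(\frac{53}{6} - 901\right) \left(4222 + 4291\right) = \left(- \frac{5353}{6}\right) 8513 = - \frac{45570089}{6}$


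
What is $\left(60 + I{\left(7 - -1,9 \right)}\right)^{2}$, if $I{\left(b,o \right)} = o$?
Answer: $4761$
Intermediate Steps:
$\left(60 + I{\left(7 - -1,9 \right)}\right)^{2} = \left(60 + 9\right)^{2} = 69^{2} = 4761$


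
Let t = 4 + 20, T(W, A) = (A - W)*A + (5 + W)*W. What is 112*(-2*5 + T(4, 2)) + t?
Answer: 2488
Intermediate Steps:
T(W, A) = A*(A - W) + W*(5 + W)
t = 24
112*(-2*5 + T(4, 2)) + t = 112*(-2*5 + (2² + 4² + 5*4 - 1*2*4)) + 24 = 112*(-10 + (4 + 16 + 20 - 8)) + 24 = 112*(-10 + 32) + 24 = 112*22 + 24 = 2464 + 24 = 2488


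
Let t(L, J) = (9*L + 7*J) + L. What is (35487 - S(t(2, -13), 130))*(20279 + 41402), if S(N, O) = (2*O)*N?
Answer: 3327504907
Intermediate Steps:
t(L, J) = 7*J + 10*L (t(L, J) = (7*J + 9*L) + L = 7*J + 10*L)
S(N, O) = 2*N*O
(35487 - S(t(2, -13), 130))*(20279 + 41402) = (35487 - 2*(7*(-13) + 10*2)*130)*(20279 + 41402) = (35487 - 2*(-91 + 20)*130)*61681 = (35487 - 2*(-71)*130)*61681 = (35487 - 1*(-18460))*61681 = (35487 + 18460)*61681 = 53947*61681 = 3327504907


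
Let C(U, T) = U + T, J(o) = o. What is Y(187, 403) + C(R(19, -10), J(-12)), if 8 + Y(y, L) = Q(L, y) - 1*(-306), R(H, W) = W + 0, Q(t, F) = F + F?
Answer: 650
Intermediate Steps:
Q(t, F) = 2*F
R(H, W) = W
Y(y, L) = 298 + 2*y (Y(y, L) = -8 + (2*y - 1*(-306)) = -8 + (2*y + 306) = -8 + (306 + 2*y) = 298 + 2*y)
C(U, T) = T + U
Y(187, 403) + C(R(19, -10), J(-12)) = (298 + 2*187) + (-12 - 10) = (298 + 374) - 22 = 672 - 22 = 650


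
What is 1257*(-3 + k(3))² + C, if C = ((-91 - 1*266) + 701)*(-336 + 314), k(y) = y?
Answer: -7568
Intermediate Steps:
C = -7568 (C = ((-91 - 266) + 701)*(-22) = (-357 + 701)*(-22) = 344*(-22) = -7568)
1257*(-3 + k(3))² + C = 1257*(-3 + 3)² - 7568 = 1257*0² - 7568 = 1257*0 - 7568 = 0 - 7568 = -7568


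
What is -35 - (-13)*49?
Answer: 602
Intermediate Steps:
-35 - (-13)*49 = -35 - 13*(-49) = -35 + 637 = 602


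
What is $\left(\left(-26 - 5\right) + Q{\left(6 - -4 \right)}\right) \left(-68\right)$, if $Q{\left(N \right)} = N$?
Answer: $1428$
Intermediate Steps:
$\left(\left(-26 - 5\right) + Q{\left(6 - -4 \right)}\right) \left(-68\right) = \left(\left(-26 - 5\right) + \left(6 - -4\right)\right) \left(-68\right) = \left(-31 + \left(6 + 4\right)\right) \left(-68\right) = \left(-31 + 10\right) \left(-68\right) = \left(-21\right) \left(-68\right) = 1428$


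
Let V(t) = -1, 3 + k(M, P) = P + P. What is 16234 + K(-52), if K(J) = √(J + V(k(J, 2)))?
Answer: 16234 + I*√53 ≈ 16234.0 + 7.2801*I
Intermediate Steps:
k(M, P) = -3 + 2*P (k(M, P) = -3 + (P + P) = -3 + 2*P)
K(J) = √(-1 + J) (K(J) = √(J - 1) = √(-1 + J))
16234 + K(-52) = 16234 + √(-1 - 52) = 16234 + √(-53) = 16234 + I*√53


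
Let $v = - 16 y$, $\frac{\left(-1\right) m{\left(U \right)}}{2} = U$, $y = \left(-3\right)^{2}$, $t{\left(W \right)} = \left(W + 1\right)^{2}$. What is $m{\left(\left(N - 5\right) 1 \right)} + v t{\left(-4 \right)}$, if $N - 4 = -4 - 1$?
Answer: $-1284$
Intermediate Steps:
$N = -1$ ($N = 4 - 5 = -1$)
$t{\left(W \right)} = \left(1 + W\right)^{2}$
$y = 9$
$m{\left(U \right)} = - 2 U$
$v = -144$ ($v = \left(-16\right) 9 = -144$)
$m{\left(\left(N - 5\right) 1 \right)} + v t{\left(-4 \right)} = - 2 \left(-1 - 5\right) 1 - 144 \left(1 - 4\right)^{2} = - 2 \left(\left(-6\right) 1\right) - 144 \left(-3\right)^{2} = \left(-2\right) \left(-6\right) - 1296 = 12 - 1296 = -1284$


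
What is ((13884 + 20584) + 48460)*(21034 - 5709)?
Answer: 1270871600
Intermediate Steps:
((13884 + 20584) + 48460)*(21034 - 5709) = (34468 + 48460)*15325 = 82928*15325 = 1270871600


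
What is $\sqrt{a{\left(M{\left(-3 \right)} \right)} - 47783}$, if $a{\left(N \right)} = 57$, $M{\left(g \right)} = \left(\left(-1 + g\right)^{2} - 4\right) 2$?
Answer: $7 i \sqrt{974} \approx 218.46 i$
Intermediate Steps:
$M{\left(g \right)} = -8 + 2 \left(-1 + g\right)^{2}$ ($M{\left(g \right)} = \left(-4 + \left(-1 + g\right)^{2}\right) 2 = -8 + 2 \left(-1 + g\right)^{2}$)
$\sqrt{a{\left(M{\left(-3 \right)} \right)} - 47783} = \sqrt{57 - 47783} = \sqrt{-47726} = 7 i \sqrt{974}$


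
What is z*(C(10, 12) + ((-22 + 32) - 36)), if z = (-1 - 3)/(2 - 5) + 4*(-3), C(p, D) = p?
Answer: 512/3 ≈ 170.67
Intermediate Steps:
z = -32/3 (z = -4/(-3) - 12 = -4*(-1/3) - 12 = 4/3 - 12 = -32/3 ≈ -10.667)
z*(C(10, 12) + ((-22 + 32) - 36)) = -32*(10 + ((-22 + 32) - 36))/3 = -32*(10 + (10 - 36))/3 = -32*(10 - 26)/3 = -32/3*(-16) = 512/3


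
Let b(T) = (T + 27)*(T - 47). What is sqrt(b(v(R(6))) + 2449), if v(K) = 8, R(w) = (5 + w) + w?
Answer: 2*sqrt(271) ≈ 32.924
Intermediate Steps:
R(w) = 5 + 2*w
b(T) = (-47 + T)*(27 + T) (b(T) = (27 + T)*(-47 + T) = (-47 + T)*(27 + T))
sqrt(b(v(R(6))) + 2449) = sqrt((-1269 + 8**2 - 20*8) + 2449) = sqrt((-1269 + 64 - 160) + 2449) = sqrt(-1365 + 2449) = sqrt(1084) = 2*sqrt(271)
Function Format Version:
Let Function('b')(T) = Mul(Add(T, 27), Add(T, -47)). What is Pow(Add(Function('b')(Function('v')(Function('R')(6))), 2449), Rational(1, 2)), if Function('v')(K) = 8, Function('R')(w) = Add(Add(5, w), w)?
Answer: Mul(2, Pow(271, Rational(1, 2))) ≈ 32.924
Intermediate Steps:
Function('R')(w) = Add(5, Mul(2, w))
Function('b')(T) = Mul(Add(-47, T), Add(27, T)) (Function('b')(T) = Mul(Add(27, T), Add(-47, T)) = Mul(Add(-47, T), Add(27, T)))
Pow(Add(Function('b')(Function('v')(Function('R')(6))), 2449), Rational(1, 2)) = Pow(Add(Add(-1269, Pow(8, 2), Mul(-20, 8)), 2449), Rational(1, 2)) = Pow(Add(Add(-1269, 64, -160), 2449), Rational(1, 2)) = Pow(Add(-1365, 2449), Rational(1, 2)) = Pow(1084, Rational(1, 2)) = Mul(2, Pow(271, Rational(1, 2)))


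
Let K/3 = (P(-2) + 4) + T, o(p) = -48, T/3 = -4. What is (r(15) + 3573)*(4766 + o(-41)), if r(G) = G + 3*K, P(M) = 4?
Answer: 16758336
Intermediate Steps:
T = -12 (T = 3*(-4) = -12)
K = -12 (K = 3*((4 + 4) - 12) = 3*(8 - 12) = 3*(-4) = -12)
r(G) = -36 + G (r(G) = G + 3*(-12) = G - 36 = -36 + G)
(r(15) + 3573)*(4766 + o(-41)) = ((-36 + 15) + 3573)*(4766 - 48) = (-21 + 3573)*4718 = 3552*4718 = 16758336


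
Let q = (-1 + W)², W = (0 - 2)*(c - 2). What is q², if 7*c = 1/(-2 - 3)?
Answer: 131079601/1500625 ≈ 87.350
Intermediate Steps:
c = -1/35 (c = 1/(7*(-2 - 3)) = (⅐)/(-5) = (⅐)*(-⅕) = -1/35 ≈ -0.028571)
W = 142/35 (W = (0 - 2)*(-1/35 - 2) = -2*(-71/35) = 142/35 ≈ 4.0571)
q = 11449/1225 (q = (-1 + 142/35)² = (107/35)² = 11449/1225 ≈ 9.3461)
q² = (11449/1225)² = 131079601/1500625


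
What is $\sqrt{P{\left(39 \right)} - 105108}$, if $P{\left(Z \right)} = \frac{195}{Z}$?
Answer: $i \sqrt{105103} \approx 324.2 i$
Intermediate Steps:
$\sqrt{P{\left(39 \right)} - 105108} = \sqrt{\frac{195}{39} - 105108} = \sqrt{195 \cdot \frac{1}{39} - 105108} = \sqrt{5 - 105108} = \sqrt{-105103} = i \sqrt{105103}$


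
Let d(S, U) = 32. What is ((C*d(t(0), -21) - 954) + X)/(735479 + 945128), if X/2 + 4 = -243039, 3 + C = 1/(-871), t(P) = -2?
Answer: -424295488/1463808697 ≈ -0.28986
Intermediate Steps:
C = -2614/871 (C = -3 + 1/(-871) = -3 - 1/871 = -2614/871 ≈ -3.0011)
X = -486086 (X = -8 + 2*(-243039) = -8 - 486078 = -486086)
((C*d(t(0), -21) - 954) + X)/(735479 + 945128) = ((-2614/871*32 - 954) - 486086)/(735479 + 945128) = ((-83648/871 - 954) - 486086)/1680607 = (-914582/871 - 486086)*(1/1680607) = -424295488/871*1/1680607 = -424295488/1463808697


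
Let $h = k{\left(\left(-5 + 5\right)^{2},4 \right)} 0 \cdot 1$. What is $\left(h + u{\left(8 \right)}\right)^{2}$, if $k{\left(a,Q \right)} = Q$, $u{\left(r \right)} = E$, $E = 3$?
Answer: $9$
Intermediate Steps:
$u{\left(r \right)} = 3$
$h = 0$ ($h = 4 \cdot 0 \cdot 1 = 0 \cdot 1 = 0$)
$\left(h + u{\left(8 \right)}\right)^{2} = \left(0 + 3\right)^{2} = 3^{2} = 9$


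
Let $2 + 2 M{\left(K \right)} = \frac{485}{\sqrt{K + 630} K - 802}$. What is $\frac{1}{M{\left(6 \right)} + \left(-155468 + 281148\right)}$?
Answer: $\frac{311837978588}{39191387540475217} + \frac{11640 \sqrt{159}}{39191387540475217} \approx 7.9568 \cdot 10^{-6}$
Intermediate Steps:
$M{\left(K \right)} = -1 + \frac{485}{2 \left(-802 + K \sqrt{630 + K}\right)}$ ($M{\left(K \right)} = -1 + \frac{485 \frac{1}{\sqrt{K + 630} K - 802}}{2} = -1 + \frac{485 \frac{1}{\sqrt{630 + K} K - 802}}{2} = -1 + \frac{485 \frac{1}{K \sqrt{630 + K} - 802}}{2} = -1 + \frac{485 \frac{1}{-802 + K \sqrt{630 + K}}}{2} = -1 + \frac{485}{2 \left(-802 + K \sqrt{630 + K}\right)}$)
$\frac{1}{M{\left(6 \right)} + \left(-155468 + 281148\right)} = \frac{1}{\frac{\frac{2089}{2} - 6 \sqrt{630 + 6}}{-802 + 6 \sqrt{630 + 6}} + \left(-155468 + 281148\right)} = \frac{1}{\frac{\frac{2089}{2} - 6 \sqrt{636}}{-802 + 6 \sqrt{636}} + 125680} = \frac{1}{\frac{\frac{2089}{2} - 6 \cdot 2 \sqrt{159}}{-802 + 6 \cdot 2 \sqrt{159}} + 125680} = \frac{1}{\frac{\frac{2089}{2} - 12 \sqrt{159}}{-802 + 12 \sqrt{159}} + 125680} = \frac{1}{125680 + \frac{\frac{2089}{2} - 12 \sqrt{159}}{-802 + 12 \sqrt{159}}}$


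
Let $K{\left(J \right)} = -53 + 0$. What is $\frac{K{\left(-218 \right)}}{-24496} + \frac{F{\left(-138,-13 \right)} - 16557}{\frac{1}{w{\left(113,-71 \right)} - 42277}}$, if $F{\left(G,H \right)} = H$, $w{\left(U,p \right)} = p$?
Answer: $\frac{17188998994613}{24496} \approx 7.0171 \cdot 10^{8}$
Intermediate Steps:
$K{\left(J \right)} = -53$
$\frac{K{\left(-218 \right)}}{-24496} + \frac{F{\left(-138,-13 \right)} - 16557}{\frac{1}{w{\left(113,-71 \right)} - 42277}} = - \frac{53}{-24496} + \frac{-13 - 16557}{\frac{1}{-71 - 42277}} = \left(-53\right) \left(- \frac{1}{24496}\right) + \frac{-13 - 16557}{\frac{1}{-42348}} = \frac{53}{24496} - \frac{16570}{- \frac{1}{42348}} = \frac{53}{24496} - -701706360 = \frac{53}{24496} + 701706360 = \frac{17188998994613}{24496}$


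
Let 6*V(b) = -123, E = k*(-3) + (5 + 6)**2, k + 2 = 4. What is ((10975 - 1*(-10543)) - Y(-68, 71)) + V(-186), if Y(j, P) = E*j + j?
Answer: 58771/2 ≈ 29386.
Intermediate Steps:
k = 2 (k = -2 + 4 = 2)
E = 115 (E = 2*(-3) + (5 + 6)**2 = -6 + 11**2 = -6 + 121 = 115)
V(b) = -41/2 (V(b) = (1/6)*(-123) = -41/2)
Y(j, P) = 116*j (Y(j, P) = 115*j + j = 116*j)
((10975 - 1*(-10543)) - Y(-68, 71)) + V(-186) = ((10975 - 1*(-10543)) - 116*(-68)) - 41/2 = ((10975 + 10543) - 1*(-7888)) - 41/2 = (21518 + 7888) - 41/2 = 29406 - 41/2 = 58771/2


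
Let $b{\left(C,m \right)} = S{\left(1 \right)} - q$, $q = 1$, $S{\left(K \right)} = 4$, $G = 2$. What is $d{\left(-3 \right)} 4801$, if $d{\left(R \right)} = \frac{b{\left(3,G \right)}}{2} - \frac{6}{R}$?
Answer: $\frac{33607}{2} \approx 16804.0$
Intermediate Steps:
$b{\left(C,m \right)} = 3$ ($b{\left(C,m \right)} = 4 - 1 = 3$)
$d{\left(R \right)} = \frac{3}{2} - \frac{6}{R}$
$d{\left(-3 \right)} 4801 = \left(\frac{3}{2} - \frac{6}{-3}\right) 4801 = \left(\frac{3}{2} - -2\right) 4801 = \left(\frac{3}{2} + 2\right) 4801 = \frac{7}{2} \cdot 4801 = \frac{33607}{2}$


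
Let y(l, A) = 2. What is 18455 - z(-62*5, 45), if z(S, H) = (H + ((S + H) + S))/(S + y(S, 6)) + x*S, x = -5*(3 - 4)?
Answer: 3080505/154 ≈ 20003.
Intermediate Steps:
x = 5 (x = -5*(-1) = 5)
z(S, H) = 5*S + (2*H + 2*S)/(2 + S) (z(S, H) = (H + ((S + H) + S))/(S + 2) + 5*S = (H + ((H + S) + S))/(2 + S) + 5*S = (H + (H + 2*S))/(2 + S) + 5*S = (2*H + 2*S)/(2 + S) + 5*S = 5*S + (2*H + 2*S)/(2 + S))
18455 - z(-62*5, 45) = 18455 - (2*45 + 5*(-62*5)² + 12*(-62*5))/(2 - 62*5) = 18455 - (90 + 5*(-310)² + 12*(-310))/(2 - 310) = 18455 - (90 + 5*96100 - 3720)/(-308) = 18455 - (-1)*(90 + 480500 - 3720)/308 = 18455 - (-1)*476870/308 = 18455 - 1*(-238435/154) = 18455 + 238435/154 = 3080505/154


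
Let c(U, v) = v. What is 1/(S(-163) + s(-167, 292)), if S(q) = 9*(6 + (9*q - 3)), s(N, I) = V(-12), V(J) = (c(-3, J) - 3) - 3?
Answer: -1/13194 ≈ -7.5792e-5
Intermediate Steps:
V(J) = -6 + J (V(J) = (J - 3) - 3 = (-3 + J) - 3 = -6 + J)
s(N, I) = -18 (s(N, I) = -6 - 12 = -18)
S(q) = 27 + 81*q (S(q) = 9*(6 + (-3 + 9*q)) = 9*(3 + 9*q) = 27 + 81*q)
1/(S(-163) + s(-167, 292)) = 1/((27 + 81*(-163)) - 18) = 1/((27 - 13203) - 18) = 1/(-13176 - 18) = 1/(-13194) = -1/13194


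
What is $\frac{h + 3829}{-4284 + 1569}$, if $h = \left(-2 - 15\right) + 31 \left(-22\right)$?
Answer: $- \frac{626}{543} \approx -1.1529$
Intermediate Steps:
$h = -699$ ($h = -17 - 682 = -699$)
$\frac{h + 3829}{-4284 + 1569} = \frac{-699 + 3829}{-4284 + 1569} = \frac{3130}{-2715} = 3130 \left(- \frac{1}{2715}\right) = - \frac{626}{543}$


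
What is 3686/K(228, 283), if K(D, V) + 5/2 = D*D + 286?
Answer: 7372/104535 ≈ 0.070522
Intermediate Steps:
K(D, V) = 567/2 + D² (K(D, V) = -5/2 + (D*D + 286) = -5/2 + (D² + 286) = -5/2 + (286 + D²) = 567/2 + D²)
3686/K(228, 283) = 3686/(567/2 + 228²) = 3686/(567/2 + 51984) = 3686/(104535/2) = 3686*(2/104535) = 7372/104535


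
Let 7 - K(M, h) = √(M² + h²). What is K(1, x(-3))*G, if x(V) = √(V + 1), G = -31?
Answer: -217 + 31*I ≈ -217.0 + 31.0*I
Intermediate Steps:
x(V) = √(1 + V)
K(M, h) = 7 - √(M² + h²)
K(1, x(-3))*G = (7 - √(1² + (√(1 - 3))²))*(-31) = (7 - √(1 + (√(-2))²))*(-31) = (7 - √(1 + (I*√2)²))*(-31) = (7 - √(1 - 2))*(-31) = (7 - √(-1))*(-31) = (7 - I)*(-31) = -217 + 31*I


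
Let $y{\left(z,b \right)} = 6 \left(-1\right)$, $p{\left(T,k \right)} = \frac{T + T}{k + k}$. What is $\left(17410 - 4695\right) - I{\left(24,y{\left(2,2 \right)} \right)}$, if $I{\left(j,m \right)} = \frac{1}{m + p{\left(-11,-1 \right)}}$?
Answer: $\frac{63574}{5} \approx 12715.0$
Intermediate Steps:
$p{\left(T,k \right)} = \frac{T}{k}$ ($p{\left(T,k \right)} = \frac{2 T}{2 k} = 2 T \frac{1}{2 k} = \frac{T}{k}$)
$y{\left(z,b \right)} = -6$
$I{\left(j,m \right)} = \frac{1}{11 + m}$ ($I{\left(j,m \right)} = \frac{1}{m - \frac{11}{-1}} = \frac{1}{m - -11} = \frac{1}{m + 11} = \frac{1}{11 + m}$)
$\left(17410 - 4695\right) - I{\left(24,y{\left(2,2 \right)} \right)} = \left(17410 - 4695\right) - \frac{1}{11 - 6} = \left(17410 - 4695\right) - \frac{1}{5} = 12715 - \frac{1}{5} = \frac{63574}{5}$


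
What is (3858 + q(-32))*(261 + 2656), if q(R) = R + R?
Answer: 11067098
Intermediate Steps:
q(R) = 2*R
(3858 + q(-32))*(261 + 2656) = (3858 + 2*(-32))*(261 + 2656) = (3858 - 64)*2917 = 3794*2917 = 11067098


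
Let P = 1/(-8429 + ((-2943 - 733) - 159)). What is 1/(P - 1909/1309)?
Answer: -2293368/3344755 ≈ -0.68566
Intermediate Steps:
P = -1/12264 (P = 1/(-8429 + (-3676 - 159)) = 1/(-8429 - 3835) = 1/(-12264) = -1/12264 ≈ -8.1540e-5)
1/(P - 1909/1309) = 1/(-1/12264 - 1909/1309) = 1/(-3344755/2293368) = -2293368/3344755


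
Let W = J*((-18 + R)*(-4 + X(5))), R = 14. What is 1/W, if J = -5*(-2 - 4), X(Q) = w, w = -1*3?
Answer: 1/840 ≈ 0.0011905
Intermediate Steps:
w = -3
X(Q) = -3
J = 30 (J = -5*(-6) = 30)
W = 840 (W = 30*((-18 + 14)*(-4 - 3)) = 30*(-4*(-7)) = 30*28 = 840)
1/W = 1/840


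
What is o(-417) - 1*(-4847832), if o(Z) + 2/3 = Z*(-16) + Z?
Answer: 14562259/3 ≈ 4.8541e+6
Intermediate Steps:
o(Z) = -⅔ - 15*Z (o(Z) = -⅔ + (Z*(-16) + Z) = -⅔ + (-16*Z + Z) = -⅔ - 15*Z)
o(-417) - 1*(-4847832) = (-⅔ - 15*(-417)) - 1*(-4847832) = (-⅔ + 6255) + 4847832 = 18763/3 + 4847832 = 14562259/3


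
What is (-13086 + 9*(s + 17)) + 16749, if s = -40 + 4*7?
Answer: 3708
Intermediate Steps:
s = -12 (s = -40 + 28 = -12)
(-13086 + 9*(s + 17)) + 16749 = (-13086 + 9*(-12 + 17)) + 16749 = (-13086 + 9*5) + 16749 = (-13086 + 45) + 16749 = -13041 + 16749 = 3708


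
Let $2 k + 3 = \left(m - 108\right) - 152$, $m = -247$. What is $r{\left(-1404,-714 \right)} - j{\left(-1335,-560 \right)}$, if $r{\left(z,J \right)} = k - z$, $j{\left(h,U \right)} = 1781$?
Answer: $-632$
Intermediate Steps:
$k = -255$ ($k = - \frac{3}{2} + \frac{\left(-247 - 108\right) - 152}{2} = - \frac{3}{2} + \frac{-355 - 152}{2} = - \frac{3}{2} + \frac{1}{2} \left(-507\right) = - \frac{3}{2} - \frac{507}{2} = -255$)
$r{\left(z,J \right)} = -255 - z$
$r{\left(-1404,-714 \right)} - j{\left(-1335,-560 \right)} = \left(-255 - -1404\right) - 1781 = \left(-255 + 1404\right) - 1781 = 1149 - 1781 = -632$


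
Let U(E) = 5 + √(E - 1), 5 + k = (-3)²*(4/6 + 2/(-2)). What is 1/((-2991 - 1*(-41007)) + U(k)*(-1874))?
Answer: 14323/426100100 + 2811*I/426100100 ≈ 3.3614e-5 + 6.597e-6*I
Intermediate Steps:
k = -8 (k = -5 + (-3)²*(4/6 + 2/(-2)) = -5 + 9*(4*(⅙) + 2*(-½)) = -5 + 9*(⅔ - 1) = -5 + 9*(-⅓) = -5 - 3 = -8)
U(E) = 5 + √(-1 + E)
1/((-2991 - 1*(-41007)) + U(k)*(-1874)) = 1/((-2991 - 1*(-41007)) + (5 + √(-1 - 8))*(-1874)) = 1/((-2991 + 41007) + (5 + √(-9))*(-1874)) = 1/(38016 + (5 + 3*I)*(-1874)) = 1/(38016 + (-9370 - 5622*I)) = 1/(28646 - 5622*I) = (28646 + 5622*I)/852200200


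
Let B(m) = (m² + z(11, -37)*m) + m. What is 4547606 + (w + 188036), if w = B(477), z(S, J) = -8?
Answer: 4959832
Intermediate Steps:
B(m) = m² - 7*m (B(m) = (m² - 8*m) + m = m² - 7*m)
w = 224190 (w = 477*(-7 + 477) = 477*470 = 224190)
4547606 + (w + 188036) = 4547606 + (224190 + 188036) = 4547606 + 412226 = 4959832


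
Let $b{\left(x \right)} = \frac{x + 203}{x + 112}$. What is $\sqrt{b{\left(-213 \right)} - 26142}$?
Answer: $\frac{2 i \sqrt{66668383}}{101} \approx 161.68 i$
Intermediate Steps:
$b{\left(x \right)} = \frac{203 + x}{112 + x}$
$\sqrt{b{\left(-213 \right)} - 26142} = \sqrt{\frac{203 - 213}{112 - 213} - 26142} = \sqrt{\frac{1}{-101} \left(-10\right) - 26142} = \sqrt{\left(- \frac{1}{101}\right) \left(-10\right) - 26142} = \sqrt{\frac{10}{101} - 26142} = \sqrt{- \frac{2640332}{101}} = \frac{2 i \sqrt{66668383}}{101}$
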